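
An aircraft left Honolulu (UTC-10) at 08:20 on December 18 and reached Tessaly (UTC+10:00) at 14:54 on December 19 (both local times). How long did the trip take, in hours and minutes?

10 hours 34 minutes

Departure in UTC: 08:20 + 10:00 = 18:20 on Dec 18.
Arrival in UTC: 14:54 − 10:00 = 04:54 on Dec 19.
Elapsed = 04:54 − 18:20 (+1 day) = 10 hours 34 minutes.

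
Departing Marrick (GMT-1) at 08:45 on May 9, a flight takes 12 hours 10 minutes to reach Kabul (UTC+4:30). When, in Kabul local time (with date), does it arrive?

02:25 on May 10

Convert departure to UTC: 08:45 + 1:00 = 09:45 UTC on May 9.
Add 12 hours 10 minutes travel time → 21:55 UTC.
Kabul is UTC+4:30, so local arrival = 21:55 + 4:30 = 02:25 on May 10.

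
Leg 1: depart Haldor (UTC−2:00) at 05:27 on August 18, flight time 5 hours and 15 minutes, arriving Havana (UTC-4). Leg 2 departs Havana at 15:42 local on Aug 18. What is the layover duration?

Convert departure to UTC: 05:27 + 2:00 = 07:27 UTC on Aug 18.
Add 5 hours 15 minutes flight time → 12:42 UTC.
Havana is UTC−4:00, so local arrival = 12:42 − 4:00 = 08:42 on Aug 18.
Layover = 15:42 − 08:42 = 7 hours.

7 hours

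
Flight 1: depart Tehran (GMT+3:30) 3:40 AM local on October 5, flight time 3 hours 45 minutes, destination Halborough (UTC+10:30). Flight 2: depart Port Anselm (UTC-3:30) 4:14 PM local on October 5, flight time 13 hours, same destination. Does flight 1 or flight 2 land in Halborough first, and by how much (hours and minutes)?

the first, by 28 hours 49 minutes

Flight 1 in UTC: 3:40 AM − 3:30 = 12:10 AM on Oct 5.
+3 hours and 45 minutes → arrive 3:55 AM UTC on Oct 5.
Flight 2 in UTC: 4:14 PM + 3:30 = 7:44 PM on Oct 5.
+13 hours → arrive 8:44 AM UTC on Oct 6.
Flight 1 lands earlier by 28 hours 49 minutes.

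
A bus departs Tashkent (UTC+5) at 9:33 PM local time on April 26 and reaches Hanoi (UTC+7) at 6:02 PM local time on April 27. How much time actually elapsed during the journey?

Departure in UTC: 9:33 PM − 5:00 = 4:33 PM on Apr 26.
Arrival in UTC: 6:02 PM − 7:00 = 11:02 AM on Apr 27.
Elapsed = 11:02 AM − 4:33 PM (+1 day) = 18 hours 29 minutes.

18 hours 29 minutes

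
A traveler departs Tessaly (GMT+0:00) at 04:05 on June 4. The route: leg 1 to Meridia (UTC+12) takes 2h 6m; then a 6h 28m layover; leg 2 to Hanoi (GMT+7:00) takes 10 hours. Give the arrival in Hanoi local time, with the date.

05:39 on June 5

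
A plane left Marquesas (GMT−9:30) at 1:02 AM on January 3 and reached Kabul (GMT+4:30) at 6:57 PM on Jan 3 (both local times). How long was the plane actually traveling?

3 hours 55 minutes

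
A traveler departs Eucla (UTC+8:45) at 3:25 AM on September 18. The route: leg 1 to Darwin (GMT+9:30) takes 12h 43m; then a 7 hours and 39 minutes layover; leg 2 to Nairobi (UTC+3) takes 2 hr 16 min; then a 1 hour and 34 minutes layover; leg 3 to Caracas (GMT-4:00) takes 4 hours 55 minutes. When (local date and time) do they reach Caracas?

7:47 PM on Sep 18

Convert departure to UTC: 3:25 AM − 8:45 = 6:40 PM UTC on Sep 17.
Add 12 hours and 43 minutes leg 1 → 7:23 AM UTC (Sep 18).
Add 7 hours and 39 minutes layover in Darwin → 3:02 PM UTC.
Add 2 hours 16 minutes leg 2 → 5:18 PM UTC.
Add 1 hour and 34 minutes layover in Nairobi → 6:52 PM UTC.
Add 4 hours and 55 minutes leg 3 → 11:47 PM UTC.
Caracas is UTC−4:00, so local arrival = 11:47 PM − 4:00 = 7:47 PM on Sep 18.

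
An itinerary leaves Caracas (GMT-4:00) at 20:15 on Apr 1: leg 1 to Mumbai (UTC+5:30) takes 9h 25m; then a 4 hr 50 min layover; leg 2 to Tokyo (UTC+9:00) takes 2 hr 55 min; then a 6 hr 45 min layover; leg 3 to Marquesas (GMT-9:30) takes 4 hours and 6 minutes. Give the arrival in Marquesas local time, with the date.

18:46 on April 2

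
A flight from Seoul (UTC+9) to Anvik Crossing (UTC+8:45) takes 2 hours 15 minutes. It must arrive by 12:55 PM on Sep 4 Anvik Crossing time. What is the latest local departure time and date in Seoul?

10:55 AM on September 4

Target arrival in UTC: 12:55 PM − 8:45 = 4:10 AM on Sep 4.
Subtract 2 hours 15 minutes → departure 1:55 AM UTC on Sep 4.
Seoul is UTC+9:00: 1:55 AM + 9:00 = 10:55 AM on Sep 4.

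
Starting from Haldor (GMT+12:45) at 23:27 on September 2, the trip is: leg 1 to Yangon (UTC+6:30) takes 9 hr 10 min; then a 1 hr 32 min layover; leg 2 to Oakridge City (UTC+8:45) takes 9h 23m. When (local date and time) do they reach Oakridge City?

15:32 on Sep 3

Convert departure to UTC: 23:27 − 12:45 = 10:42 UTC on Sep 2.
Add 9 hours 10 minutes leg 1 → 19:52 UTC.
Add 1 hour and 32 minutes layover in Yangon → 21:24 UTC.
Add 9 hours and 23 minutes leg 2 → 06:47 UTC (Sep 3).
Oakridge City is UTC+8:45, so local arrival = 06:47 + 8:45 = 15:32 on Sep 3.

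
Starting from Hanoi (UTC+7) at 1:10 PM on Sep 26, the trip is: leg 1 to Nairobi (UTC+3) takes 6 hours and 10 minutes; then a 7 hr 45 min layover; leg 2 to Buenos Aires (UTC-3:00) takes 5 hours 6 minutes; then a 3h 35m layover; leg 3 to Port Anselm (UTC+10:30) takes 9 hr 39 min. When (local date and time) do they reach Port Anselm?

12:55 AM on Sep 28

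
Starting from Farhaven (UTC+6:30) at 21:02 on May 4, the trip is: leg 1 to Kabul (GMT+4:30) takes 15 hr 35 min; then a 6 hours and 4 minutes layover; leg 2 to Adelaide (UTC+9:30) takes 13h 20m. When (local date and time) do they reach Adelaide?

Convert departure to UTC: 21:02 − 6:30 = 14:32 UTC on May 4.
Add 15 hours 35 minutes leg 1 → 06:07 UTC (May 5).
Add 6 hours and 4 minutes layover in Kabul → 12:11 UTC.
Add 13 hours and 20 minutes leg 2 → 01:31 UTC (May 6).
Adelaide is UTC+9:30, so local arrival = 01:31 + 9:30 = 11:01 on May 6.

11:01 on May 6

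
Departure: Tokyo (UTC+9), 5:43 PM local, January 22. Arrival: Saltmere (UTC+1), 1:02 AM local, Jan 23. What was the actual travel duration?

15 hours 19 minutes

Departure in UTC: 5:43 PM − 9:00 = 8:43 AM on Jan 22.
Arrival in UTC: 1:02 AM − 1:00 = 12:02 AM on Jan 23.
Elapsed = 12:02 AM − 8:43 AM (+1 day) = 15 hours 19 minutes.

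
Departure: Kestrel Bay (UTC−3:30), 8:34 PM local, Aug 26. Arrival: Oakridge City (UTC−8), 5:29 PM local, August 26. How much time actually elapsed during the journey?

1 hour 25 minutes

Departure in UTC: 8:34 PM + 3:30 = 12:04 AM on Aug 27.
Arrival in UTC: 5:29 PM + 8:00 = 1:29 AM on Aug 27.
Elapsed = 1:29 AM − 12:04 AM = 1 hour 25 minutes.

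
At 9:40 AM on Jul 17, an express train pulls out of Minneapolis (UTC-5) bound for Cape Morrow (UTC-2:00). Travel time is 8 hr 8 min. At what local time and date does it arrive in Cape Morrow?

Cape Morrow is 3:00 ahead of Minneapolis.
After 8 hours and 8 minutes it is 5:48 PM in Minneapolis.
Shift by the zone difference: 5:48 PM + 3:00 = 8:48 PM on Jul 17 in Cape Morrow.

8:48 PM on July 17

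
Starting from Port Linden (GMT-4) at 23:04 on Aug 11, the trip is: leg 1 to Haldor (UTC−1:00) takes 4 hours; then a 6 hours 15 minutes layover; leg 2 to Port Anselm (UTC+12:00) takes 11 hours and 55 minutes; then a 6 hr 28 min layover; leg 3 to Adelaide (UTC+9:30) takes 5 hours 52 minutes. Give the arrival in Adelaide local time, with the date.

Convert departure to UTC: 23:04 + 4:00 = 03:04 UTC on Aug 12.
Add 4 hours leg 1 → 07:04 UTC.
Add 6 hours 15 minutes layover in Haldor → 13:19 UTC.
Add 11 hours 55 minutes leg 2 → 01:14 UTC (Aug 13).
Add 6 hours 28 minutes layover in Port Anselm → 07:42 UTC.
Add 5 hours 52 minutes leg 3 → 13:34 UTC.
Adelaide is UTC+9:30, so local arrival = 13:34 + 9:30 = 23:04 on Aug 13.

23:04 on August 13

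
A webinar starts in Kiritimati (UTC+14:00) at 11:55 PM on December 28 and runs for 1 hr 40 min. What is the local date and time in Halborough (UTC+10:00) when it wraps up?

Convert start to UTC: 11:55 PM − 14:00 = 9:55 AM UTC on Dec 28.
Add 1 hour and 40 minutes duration → 11:35 AM UTC.
Halborough is UTC+10:00, so local end time = 11:35 AM + 10:00 = 9:35 PM on Dec 28.

9:35 PM on Dec 28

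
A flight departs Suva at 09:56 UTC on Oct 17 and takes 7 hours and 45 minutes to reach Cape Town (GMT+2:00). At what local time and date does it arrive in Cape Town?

19:41 on Oct 17

Departure is given in UTC: 09:56 on Oct 17.
Add 7 hours 45 minutes → 17:41 UTC.
Cape Town is UTC+2:00: 17:41 + 2:00 = 19:41 on Oct 17.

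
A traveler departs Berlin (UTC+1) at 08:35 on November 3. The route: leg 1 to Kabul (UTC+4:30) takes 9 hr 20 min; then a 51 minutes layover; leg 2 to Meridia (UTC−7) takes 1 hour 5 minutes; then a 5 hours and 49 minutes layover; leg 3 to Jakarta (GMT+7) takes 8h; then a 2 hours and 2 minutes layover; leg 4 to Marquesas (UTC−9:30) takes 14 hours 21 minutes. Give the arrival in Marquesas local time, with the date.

Convert departure to UTC: 08:35 − 1:00 = 07:35 UTC on Nov 3.
Add 9 hours and 20 minutes leg 1 → 16:55 UTC.
Add 51 minutes layover in Kabul → 17:46 UTC.
Add 1 hour and 5 minutes leg 2 → 18:51 UTC.
Add 5 hours and 49 minutes layover in Meridia → 00:40 UTC (Nov 4).
Add 8 hours leg 3 → 08:40 UTC.
Add 2 hours 2 minutes layover in Jakarta → 10:42 UTC.
Add 14 hours 21 minutes leg 4 → 01:03 UTC (Nov 5).
Marquesas is UTC−9:30, so local arrival = 01:03 − 9:30 = 15:33 on Nov 4.

15:33 on Nov 4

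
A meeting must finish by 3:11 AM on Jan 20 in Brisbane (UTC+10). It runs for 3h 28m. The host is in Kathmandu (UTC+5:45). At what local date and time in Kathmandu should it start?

Target end time in UTC: 3:11 AM − 10:00 = 5:11 PM on Jan 19.
Subtract 3 hours and 28 minutes → start 1:43 PM UTC on Jan 19.
Kathmandu is UTC+5:45: 1:43 PM + 5:45 = 7:28 PM on Jan 19.

7:28 PM on Jan 19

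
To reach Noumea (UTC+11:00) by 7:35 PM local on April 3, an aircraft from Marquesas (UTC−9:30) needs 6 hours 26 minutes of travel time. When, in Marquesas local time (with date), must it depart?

Target arrival in UTC: 7:35 PM − 11:00 = 8:35 AM on Apr 3.
Subtract 6 hours 26 minutes → departure 2:09 AM UTC on Apr 3.
Marquesas is UTC−9:30: 2:09 AM − 9:30 = 4:39 PM on Apr 2.

4:39 PM on April 2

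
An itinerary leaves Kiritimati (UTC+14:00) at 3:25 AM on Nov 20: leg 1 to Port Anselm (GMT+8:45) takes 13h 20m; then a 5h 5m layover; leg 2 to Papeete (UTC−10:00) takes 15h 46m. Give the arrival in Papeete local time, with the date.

1:36 PM on Nov 20

Convert departure to UTC: 3:25 AM − 14:00 = 1:25 PM UTC on Nov 19.
Add 13 hours 20 minutes leg 1 → 2:45 AM UTC (Nov 20).
Add 5 hours and 5 minutes layover in Port Anselm → 7:50 AM UTC.
Add 15 hours 46 minutes leg 2 → 11:36 PM UTC.
Papeete is UTC−10:00, so local arrival = 11:36 PM − 10:00 = 1:36 PM on Nov 20.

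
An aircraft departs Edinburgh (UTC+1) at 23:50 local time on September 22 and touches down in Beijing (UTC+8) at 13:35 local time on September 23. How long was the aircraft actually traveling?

Departure in UTC: 23:50 − 1:00 = 22:50 on Sep 22.
Arrival in UTC: 13:35 − 8:00 = 05:35 on Sep 23.
Elapsed = 05:35 − 22:50 (+1 day) = 6 hours 45 minutes.

6 hours 45 minutes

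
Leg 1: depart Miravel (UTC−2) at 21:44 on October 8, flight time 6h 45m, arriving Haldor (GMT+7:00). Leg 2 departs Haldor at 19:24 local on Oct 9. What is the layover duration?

5 hours 55 minutes

Convert departure to UTC: 21:44 + 2:00 = 23:44 UTC on Oct 8.
Add 6 hours and 45 minutes flight time → 06:29 UTC (Oct 9).
Haldor is UTC+7:00, so local arrival = 06:29 + 7:00 = 13:29 on Oct 9.
Layover = 19:24 − 13:29 = 5 hours 55 minutes.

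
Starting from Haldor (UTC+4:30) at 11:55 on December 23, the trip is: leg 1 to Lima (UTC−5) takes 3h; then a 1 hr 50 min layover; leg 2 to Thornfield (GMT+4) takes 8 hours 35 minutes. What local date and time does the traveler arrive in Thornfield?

Convert departure to UTC: 11:55 − 4:30 = 07:25 UTC on Dec 23.
Add 3 hours leg 1 → 10:25 UTC.
Add 1 hour 50 minutes layover in Lima → 12:15 UTC.
Add 8 hours and 35 minutes leg 2 → 20:50 UTC.
Thornfield is UTC+4:00, so local arrival = 20:50 + 4:00 = 00:50 on Dec 24.

00:50 on Dec 24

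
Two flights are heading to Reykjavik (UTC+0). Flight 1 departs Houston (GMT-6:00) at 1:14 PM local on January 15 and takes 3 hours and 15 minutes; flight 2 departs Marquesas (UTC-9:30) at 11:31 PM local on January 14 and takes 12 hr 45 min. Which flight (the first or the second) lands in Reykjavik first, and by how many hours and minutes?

the second, by 43 minutes

Flight 1 in UTC: 1:14 PM + 6:00 = 7:14 PM on Jan 15.
+3 hours and 15 minutes → arrive 10:29 PM UTC on Jan 15.
Flight 2 in UTC: 11:31 PM + 9:30 = 9:01 AM on Jan 15.
+12 hours 45 minutes → arrive 9:46 PM UTC on Jan 15.
Flight 2 lands earlier by 43 minutes.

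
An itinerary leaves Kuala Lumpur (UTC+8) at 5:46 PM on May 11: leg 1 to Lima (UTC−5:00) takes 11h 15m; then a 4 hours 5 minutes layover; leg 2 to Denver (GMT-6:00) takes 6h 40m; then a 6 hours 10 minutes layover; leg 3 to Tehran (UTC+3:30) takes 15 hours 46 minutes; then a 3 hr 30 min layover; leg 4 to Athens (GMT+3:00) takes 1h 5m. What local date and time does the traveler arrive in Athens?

1:17 PM on May 13

Convert departure to UTC: 5:46 PM − 8:00 = 9:46 AM UTC on May 11.
Add 11 hours and 15 minutes leg 1 → 9:01 PM UTC.
Add 4 hours 5 minutes layover in Lima → 1:06 AM UTC (May 12).
Add 6 hours and 40 minutes leg 2 → 7:46 AM UTC.
Add 6 hours 10 minutes layover in Denver → 1:56 PM UTC.
Add 15 hours 46 minutes leg 3 → 5:42 AM UTC (May 13).
Add 3 hours and 30 minutes layover in Tehran → 9:12 AM UTC.
Add 1 hour and 5 minutes leg 4 → 10:17 AM UTC.
Athens is UTC+3:00, so local arrival = 10:17 AM + 3:00 = 1:17 PM on May 13.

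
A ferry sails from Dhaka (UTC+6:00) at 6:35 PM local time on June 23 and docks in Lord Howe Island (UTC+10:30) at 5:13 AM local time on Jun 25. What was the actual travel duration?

30 hours 8 minutes

Lord Howe Island is 4:30 ahead of Dhaka.
Clock-face elapsed time (ignoring zones) is 34 hours 38 minutes.
Actual elapsed = 34 hours 38 minutes − 4:30 = 30 hours 8 minutes.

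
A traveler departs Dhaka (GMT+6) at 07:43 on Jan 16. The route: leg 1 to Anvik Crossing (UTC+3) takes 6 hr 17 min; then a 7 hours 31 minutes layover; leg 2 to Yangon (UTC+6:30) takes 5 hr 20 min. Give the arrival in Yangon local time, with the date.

Convert departure to UTC: 07:43 − 6:00 = 01:43 UTC on Jan 16.
Add 6 hours and 17 minutes leg 1 → 08:00 UTC.
Add 7 hours and 31 minutes layover in Anvik Crossing → 15:31 UTC.
Add 5 hours 20 minutes leg 2 → 20:51 UTC.
Yangon is UTC+6:30, so local arrival = 20:51 + 6:30 = 03:21 on Jan 17.

03:21 on Jan 17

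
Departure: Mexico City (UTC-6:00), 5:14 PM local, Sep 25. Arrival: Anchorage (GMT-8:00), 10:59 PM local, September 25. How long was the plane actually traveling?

7 hours 45 minutes

Departure in UTC: 5:14 PM + 6:00 = 11:14 PM on Sep 25.
Arrival in UTC: 10:59 PM + 8:00 = 6:59 AM on Sep 26.
Elapsed = 6:59 AM − 11:14 PM (+1 day) = 7 hours 45 minutes.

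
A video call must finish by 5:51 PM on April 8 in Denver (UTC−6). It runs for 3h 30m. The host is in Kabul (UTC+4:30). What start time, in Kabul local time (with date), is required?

Target end time in UTC: 5:51 PM + 6:00 = 11:51 PM on Apr 8.
Subtract 3 hours and 30 minutes → start 8:21 PM UTC on Apr 8.
Kabul is UTC+4:30: 8:21 PM + 4:30 = 12:51 AM on Apr 9.

12:51 AM on April 9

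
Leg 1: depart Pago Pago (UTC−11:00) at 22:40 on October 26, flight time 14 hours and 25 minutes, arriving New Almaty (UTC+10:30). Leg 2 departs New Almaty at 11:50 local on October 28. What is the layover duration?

1 hour 15 minutes

Convert departure to UTC: 22:40 + 11:00 = 09:40 UTC on Oct 27.
Add 14 hours 25 minutes flight time → 00:05 UTC (Oct 28).
New Almaty is UTC+10:30, so local arrival = 00:05 + 10:30 = 10:35 on Oct 28.
Layover = 11:50 − 10:35 = 1 hour 15 minutes.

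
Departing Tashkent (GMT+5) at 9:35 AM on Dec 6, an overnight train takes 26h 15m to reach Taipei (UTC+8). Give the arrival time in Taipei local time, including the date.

Convert departure to UTC: 9:35 AM − 5:00 = 4:35 AM UTC on Dec 6.
Add 26 hours 15 minutes travel time → 6:50 AM UTC (Dec 7).
Taipei is UTC+8:00, so local arrival = 6:50 AM + 8:00 = 2:50 PM on Dec 7.

2:50 PM on Dec 7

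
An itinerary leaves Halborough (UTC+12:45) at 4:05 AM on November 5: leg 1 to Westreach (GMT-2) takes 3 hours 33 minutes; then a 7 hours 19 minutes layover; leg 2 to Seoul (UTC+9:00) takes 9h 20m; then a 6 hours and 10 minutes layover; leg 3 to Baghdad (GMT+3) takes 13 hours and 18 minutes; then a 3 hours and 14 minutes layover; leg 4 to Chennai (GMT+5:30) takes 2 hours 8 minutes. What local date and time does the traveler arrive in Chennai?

5:52 PM on Nov 6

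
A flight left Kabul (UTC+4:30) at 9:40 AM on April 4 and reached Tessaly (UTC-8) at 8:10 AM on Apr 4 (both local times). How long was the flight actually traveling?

11 hours

Departure in UTC: 9:40 AM − 4:30 = 5:10 AM on Apr 4.
Arrival in UTC: 8:10 AM + 8:00 = 4:10 PM on Apr 4.
Elapsed = 4:10 PM − 5:10 AM = 11 hours.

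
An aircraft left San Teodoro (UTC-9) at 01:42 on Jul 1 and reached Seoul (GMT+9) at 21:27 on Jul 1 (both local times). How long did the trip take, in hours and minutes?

1 hour 45 minutes

Departure in UTC: 01:42 + 9:00 = 10:42 on Jul 1.
Arrival in UTC: 21:27 − 9:00 = 12:27 on Jul 1.
Elapsed = 12:27 − 10:42 = 1 hour 45 minutes.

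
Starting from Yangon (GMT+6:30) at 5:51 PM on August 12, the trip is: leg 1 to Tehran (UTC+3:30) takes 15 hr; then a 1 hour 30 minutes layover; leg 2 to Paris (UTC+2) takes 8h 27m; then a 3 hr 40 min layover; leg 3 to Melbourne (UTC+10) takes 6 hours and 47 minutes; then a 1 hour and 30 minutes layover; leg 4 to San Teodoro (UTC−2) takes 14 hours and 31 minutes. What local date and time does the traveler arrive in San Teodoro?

12:46 PM on August 14

Convert departure to UTC: 5:51 PM − 6:30 = 11:21 AM UTC on Aug 12.
Add 15 hours leg 1 → 2:21 AM UTC (Aug 13).
Add 1 hour and 30 minutes layover in Tehran → 3:51 AM UTC.
Add 8 hours 27 minutes leg 2 → 12:18 PM UTC.
Add 3 hours and 40 minutes layover in Paris → 3:58 PM UTC.
Add 6 hours and 47 minutes leg 3 → 10:45 PM UTC.
Add 1 hour and 30 minutes layover in Melbourne → 12:15 AM UTC (Aug 14).
Add 14 hours 31 minutes leg 4 → 2:46 PM UTC.
San Teodoro is UTC−2:00, so local arrival = 2:46 PM − 2:00 = 12:46 PM on Aug 14.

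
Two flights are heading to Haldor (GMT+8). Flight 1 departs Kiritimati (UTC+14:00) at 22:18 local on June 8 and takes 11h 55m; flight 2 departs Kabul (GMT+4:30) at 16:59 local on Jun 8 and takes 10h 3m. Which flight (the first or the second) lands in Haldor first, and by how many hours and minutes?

the first, by 2 hours 19 minutes

Flight 1 in UTC: 22:18 − 14:00 = 08:18 on Jun 8.
+11 hours 55 minutes → arrive 20:13 UTC on Jun 8.
Flight 2 in UTC: 16:59 − 4:30 = 12:29 on Jun 8.
+10 hours and 3 minutes → arrive 22:32 UTC on Jun 8.
Flight 1 lands earlier by 2 hours 19 minutes.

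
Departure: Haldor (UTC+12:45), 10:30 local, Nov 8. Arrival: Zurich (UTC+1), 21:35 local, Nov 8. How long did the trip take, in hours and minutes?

22 hours 50 minutes

Departure in UTC: 10:30 − 12:45 = 21:45 on Nov 7.
Arrival in UTC: 21:35 − 1:00 = 20:35 on Nov 8.
Elapsed = 20:35 − 21:45 (+1 day) = 22 hours 50 minutes.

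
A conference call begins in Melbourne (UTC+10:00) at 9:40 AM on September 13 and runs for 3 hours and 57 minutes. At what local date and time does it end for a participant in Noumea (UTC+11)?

2:37 PM on September 13

Noumea is 1:00 ahead of Melbourne.
After 3 hours 57 minutes it is 1:37 PM in Melbourne.
Shift by the zone difference: 1:37 PM + 1:00 = 2:37 PM on Sep 13 in Noumea.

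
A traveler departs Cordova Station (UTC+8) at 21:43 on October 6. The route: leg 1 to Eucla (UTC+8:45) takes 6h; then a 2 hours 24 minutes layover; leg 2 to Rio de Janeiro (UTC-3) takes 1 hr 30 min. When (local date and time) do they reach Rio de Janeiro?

20:37 on October 6

Convert departure to UTC: 21:43 − 8:00 = 13:43 UTC on Oct 6.
Add 6 hours leg 1 → 19:43 UTC.
Add 2 hours 24 minutes layover in Eucla → 22:07 UTC.
Add 1 hour 30 minutes leg 2 → 23:37 UTC.
Rio de Janeiro is UTC−3:00, so local arrival = 23:37 − 3:00 = 20:37 on Oct 6.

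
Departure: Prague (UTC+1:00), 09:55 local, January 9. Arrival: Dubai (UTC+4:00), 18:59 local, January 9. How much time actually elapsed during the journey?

Departure in UTC: 09:55 − 1:00 = 08:55 on Jan 9.
Arrival in UTC: 18:59 − 4:00 = 14:59 on Jan 9.
Elapsed = 14:59 − 08:55 = 6 hours 4 minutes.

6 hours 4 minutes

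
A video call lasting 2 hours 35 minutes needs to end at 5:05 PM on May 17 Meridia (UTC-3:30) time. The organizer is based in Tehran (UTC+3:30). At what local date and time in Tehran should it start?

9:30 PM on May 17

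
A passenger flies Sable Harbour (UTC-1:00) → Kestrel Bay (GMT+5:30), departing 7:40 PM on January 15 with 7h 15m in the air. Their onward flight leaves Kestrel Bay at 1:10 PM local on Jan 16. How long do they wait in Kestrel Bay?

Convert departure to UTC: 7:40 PM + 1:00 = 8:40 PM UTC on Jan 15.
Add 7 hours 15 minutes flight time → 3:55 AM UTC (Jan 16).
Kestrel Bay is UTC+5:30, so local arrival = 3:55 AM + 5:30 = 9:25 AM on Jan 16.
Layover = 1:10 PM − 9:25 AM = 3 hours 45 minutes.

3 hours 45 minutes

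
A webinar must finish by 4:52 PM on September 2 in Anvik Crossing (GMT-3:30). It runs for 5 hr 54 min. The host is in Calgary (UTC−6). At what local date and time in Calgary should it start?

Target end time in UTC: 4:52 PM + 3:30 = 8:22 PM on Sep 2.
Subtract 5 hours and 54 minutes → start 2:28 PM UTC on Sep 2.
Calgary is UTC−6:00: 2:28 PM − 6:00 = 8:28 AM on Sep 2.

8:28 AM on September 2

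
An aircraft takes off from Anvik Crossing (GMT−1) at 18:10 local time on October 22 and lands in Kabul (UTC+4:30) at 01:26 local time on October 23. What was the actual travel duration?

1 hour 46 minutes

Departure in UTC: 18:10 + 1:00 = 19:10 on Oct 22.
Arrival in UTC: 01:26 − 4:30 = 20:56 on Oct 22.
Elapsed = 20:56 − 19:10 = 1 hour 46 minutes.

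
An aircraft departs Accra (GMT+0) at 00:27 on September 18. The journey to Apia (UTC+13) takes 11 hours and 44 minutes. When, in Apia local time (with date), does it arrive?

01:11 on September 19

Apia is 13:00 ahead of Accra.
After 11 hours 44 minutes it is 12:11 in Accra.
Shift by the zone difference: 12:11 + 13:00 = 01:11 on Sep 19 in Apia.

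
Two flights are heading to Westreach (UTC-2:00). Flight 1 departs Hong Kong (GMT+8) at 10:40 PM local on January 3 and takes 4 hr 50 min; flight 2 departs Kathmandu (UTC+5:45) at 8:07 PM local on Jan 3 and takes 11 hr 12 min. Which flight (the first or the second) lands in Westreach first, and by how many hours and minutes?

the first, by 6 hours 4 minutes

Flight 1 in UTC: 10:40 PM − 8:00 = 2:40 PM on Jan 3.
+4 hours and 50 minutes → arrive 7:30 PM UTC on Jan 3.
Flight 2 in UTC: 8:07 PM − 5:45 = 2:22 PM on Jan 3.
+11 hours 12 minutes → arrive 1:34 AM UTC on Jan 4.
Flight 1 lands earlier by 6 hours 4 minutes.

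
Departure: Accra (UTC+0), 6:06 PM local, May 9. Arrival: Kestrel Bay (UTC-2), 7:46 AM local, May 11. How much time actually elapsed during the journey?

Departure is already UTC: 6:06 PM on May 9.
Arrival in UTC: 7:46 AM + 2:00 = 9:46 AM on May 11.
Elapsed = 9:46 AM − 6:06 PM (+2 days) = 39 hours 40 minutes.

39 hours 40 minutes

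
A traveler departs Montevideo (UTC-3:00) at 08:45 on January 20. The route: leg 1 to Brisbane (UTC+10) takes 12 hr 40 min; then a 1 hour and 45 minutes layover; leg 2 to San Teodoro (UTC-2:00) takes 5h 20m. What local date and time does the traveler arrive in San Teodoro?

05:30 on January 21

Convert departure to UTC: 08:45 + 3:00 = 11:45 UTC on Jan 20.
Add 12 hours 40 minutes leg 1 → 00:25 UTC (Jan 21).
Add 1 hour and 45 minutes layover in Brisbane → 02:10 UTC.
Add 5 hours 20 minutes leg 2 → 07:30 UTC.
San Teodoro is UTC−2:00, so local arrival = 07:30 − 2:00 = 05:30 on Jan 21.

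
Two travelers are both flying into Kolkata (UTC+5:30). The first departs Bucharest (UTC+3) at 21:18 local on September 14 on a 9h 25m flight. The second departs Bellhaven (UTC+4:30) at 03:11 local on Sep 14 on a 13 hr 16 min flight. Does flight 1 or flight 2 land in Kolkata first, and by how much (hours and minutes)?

Flight 1 in UTC: 21:18 − 3:00 = 18:18 on Sep 14.
+9 hours 25 minutes → arrive 03:43 UTC on Sep 15.
Flight 2 in UTC: 03:11 − 4:30 = 22:41 on Sep 13.
+13 hours 16 minutes → arrive 11:57 UTC on Sep 14.
Flight 2 lands earlier by 15 hours 46 minutes.

the second, by 15 hours 46 minutes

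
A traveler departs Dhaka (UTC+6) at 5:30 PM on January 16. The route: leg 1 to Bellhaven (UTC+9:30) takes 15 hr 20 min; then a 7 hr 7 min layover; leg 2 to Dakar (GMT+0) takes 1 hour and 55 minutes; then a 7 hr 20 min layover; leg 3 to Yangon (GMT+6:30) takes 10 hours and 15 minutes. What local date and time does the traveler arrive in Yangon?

11:57 AM on January 18

Convert departure to UTC: 5:30 PM − 6:00 = 11:30 AM UTC on Jan 16.
Add 15 hours 20 minutes leg 1 → 2:50 AM UTC (Jan 17).
Add 7 hours 7 minutes layover in Bellhaven → 9:57 AM UTC.
Add 1 hour and 55 minutes leg 2 → 11:52 AM UTC.
Add 7 hours and 20 minutes layover in Dakar → 7:12 PM UTC.
Add 10 hours and 15 minutes leg 3 → 5:27 AM UTC (Jan 18).
Yangon is UTC+6:30, so local arrival = 5:27 AM + 6:30 = 11:57 AM on Jan 18.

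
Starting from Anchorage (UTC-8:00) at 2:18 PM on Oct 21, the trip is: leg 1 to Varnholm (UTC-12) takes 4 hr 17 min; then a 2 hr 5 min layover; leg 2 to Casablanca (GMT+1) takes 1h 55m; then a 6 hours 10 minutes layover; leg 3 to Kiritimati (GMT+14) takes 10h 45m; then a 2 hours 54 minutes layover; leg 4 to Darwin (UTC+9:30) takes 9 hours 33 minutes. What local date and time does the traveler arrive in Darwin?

9:27 PM on Oct 23

Convert departure to UTC: 2:18 PM + 8:00 = 10:18 PM UTC on Oct 21.
Add 4 hours 17 minutes leg 1 → 2:35 AM UTC (Oct 22).
Add 2 hours and 5 minutes layover in Varnholm → 4:40 AM UTC.
Add 1 hour and 55 minutes leg 2 → 6:35 AM UTC.
Add 6 hours 10 minutes layover in Casablanca → 12:45 PM UTC.
Add 10 hours and 45 minutes leg 3 → 11:30 PM UTC.
Add 2 hours and 54 minutes layover in Kiritimati → 2:24 AM UTC (Oct 23).
Add 9 hours and 33 minutes leg 4 → 11:57 AM UTC.
Darwin is UTC+9:30, so local arrival = 11:57 AM + 9:30 = 9:27 PM on Oct 23.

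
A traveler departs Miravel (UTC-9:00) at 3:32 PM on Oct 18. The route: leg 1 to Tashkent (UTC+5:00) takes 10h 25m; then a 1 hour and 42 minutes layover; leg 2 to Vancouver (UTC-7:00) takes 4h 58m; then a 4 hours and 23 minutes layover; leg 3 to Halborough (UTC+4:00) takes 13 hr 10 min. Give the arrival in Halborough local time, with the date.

Convert departure to UTC: 3:32 PM + 9:00 = 12:32 AM UTC on Oct 19.
Add 10 hours and 25 minutes leg 1 → 10:57 AM UTC.
Add 1 hour 42 minutes layover in Tashkent → 12:39 PM UTC.
Add 4 hours and 58 minutes leg 2 → 5:37 PM UTC.
Add 4 hours and 23 minutes layover in Vancouver → 10:00 PM UTC.
Add 13 hours and 10 minutes leg 3 → 11:10 AM UTC (Oct 20).
Halborough is UTC+4:00, so local arrival = 11:10 AM + 4:00 = 3:10 PM on Oct 20.

3:10 PM on October 20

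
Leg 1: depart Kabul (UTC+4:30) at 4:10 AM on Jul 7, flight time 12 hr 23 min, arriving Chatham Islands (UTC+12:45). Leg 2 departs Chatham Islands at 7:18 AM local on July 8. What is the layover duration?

Convert departure to UTC: 4:10 AM − 4:30 = 11:40 PM UTC on Jul 6.
Add 12 hours 23 minutes flight time → 12:03 PM UTC (Jul 7).
Chatham Islands is UTC+12:45, so local arrival = 12:03 PM + 12:45 = 12:48 AM on Jul 8.
Layover = 7:18 AM − 12:48 AM = 6 hours 30 minutes.

6 hours 30 minutes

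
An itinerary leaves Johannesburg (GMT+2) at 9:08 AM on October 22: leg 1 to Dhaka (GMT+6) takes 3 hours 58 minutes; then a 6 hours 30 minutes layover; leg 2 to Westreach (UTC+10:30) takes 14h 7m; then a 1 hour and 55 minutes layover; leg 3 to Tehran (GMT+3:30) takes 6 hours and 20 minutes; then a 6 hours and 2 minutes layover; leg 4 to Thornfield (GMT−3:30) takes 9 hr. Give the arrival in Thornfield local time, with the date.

Convert departure to UTC: 9:08 AM − 2:00 = 7:08 AM UTC on Oct 22.
Add 3 hours and 58 minutes leg 1 → 11:06 AM UTC.
Add 6 hours 30 minutes layover in Dhaka → 5:36 PM UTC.
Add 14 hours 7 minutes leg 2 → 7:43 AM UTC (Oct 23).
Add 1 hour 55 minutes layover in Westreach → 9:38 AM UTC.
Add 6 hours 20 minutes leg 3 → 3:58 PM UTC.
Add 6 hours 2 minutes layover in Tehran → 10:00 PM UTC.
Add 9 hours leg 4 → 7:00 AM UTC (Oct 24).
Thornfield is UTC−3:30, so local arrival = 7:00 AM − 3:30 = 3:30 AM on Oct 24.

3:30 AM on Oct 24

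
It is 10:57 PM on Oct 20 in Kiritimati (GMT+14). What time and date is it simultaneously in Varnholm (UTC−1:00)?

In UTC: 10:57 PM − 14:00 = 8:57 AM on Oct 20.
Varnholm is UTC−1:00: 8:57 AM − 1:00 = 7:57 AM on Oct 20.

7:57 AM on October 20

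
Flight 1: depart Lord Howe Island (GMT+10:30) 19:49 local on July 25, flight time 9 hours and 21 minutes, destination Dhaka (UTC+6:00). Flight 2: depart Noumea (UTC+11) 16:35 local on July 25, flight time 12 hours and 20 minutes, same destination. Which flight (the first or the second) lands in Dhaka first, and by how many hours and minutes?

the second, by 45 minutes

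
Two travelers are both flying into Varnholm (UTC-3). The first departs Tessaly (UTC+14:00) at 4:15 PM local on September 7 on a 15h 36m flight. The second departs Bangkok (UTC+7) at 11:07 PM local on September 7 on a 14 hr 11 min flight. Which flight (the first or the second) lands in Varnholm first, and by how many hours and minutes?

Flight 1 in UTC: 4:15 PM − 14:00 = 2:15 AM on Sep 7.
+15 hours and 36 minutes → arrive 5:51 PM UTC on Sep 7.
Flight 2 in UTC: 11:07 PM − 7:00 = 4:07 PM on Sep 7.
+14 hours and 11 minutes → arrive 6:18 AM UTC on Sep 8.
Flight 1 lands earlier by 12 hours 27 minutes.

the first, by 12 hours 27 minutes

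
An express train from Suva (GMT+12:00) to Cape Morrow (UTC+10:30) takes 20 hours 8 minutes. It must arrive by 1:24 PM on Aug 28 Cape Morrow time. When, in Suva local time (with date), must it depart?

6:46 PM on August 27

Target arrival in UTC: 1:24 PM − 10:30 = 2:54 AM on Aug 28.
Subtract 20 hours and 8 minutes → departure 6:46 AM UTC on Aug 27.
Suva is UTC+12:00: 6:46 AM + 12:00 = 6:46 PM on Aug 27.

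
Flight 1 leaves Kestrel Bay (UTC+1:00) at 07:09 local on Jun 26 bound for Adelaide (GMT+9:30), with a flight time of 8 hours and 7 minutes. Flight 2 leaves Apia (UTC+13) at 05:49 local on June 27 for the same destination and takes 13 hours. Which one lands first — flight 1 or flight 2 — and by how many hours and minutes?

the first, by 15 hours 33 minutes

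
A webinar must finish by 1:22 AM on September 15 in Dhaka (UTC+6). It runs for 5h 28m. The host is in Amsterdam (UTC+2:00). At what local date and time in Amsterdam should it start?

Target end time in UTC: 1:22 AM − 6:00 = 7:22 PM on Sep 14.
Subtract 5 hours 28 minutes → start 1:54 PM UTC on Sep 14.
Amsterdam is UTC+2:00: 1:54 PM + 2:00 = 3:54 PM on Sep 14.

3:54 PM on September 14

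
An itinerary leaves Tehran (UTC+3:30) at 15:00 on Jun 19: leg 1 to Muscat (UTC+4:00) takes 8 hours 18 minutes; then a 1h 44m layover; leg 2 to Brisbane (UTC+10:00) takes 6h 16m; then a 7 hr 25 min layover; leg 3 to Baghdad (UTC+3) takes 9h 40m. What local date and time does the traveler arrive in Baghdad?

23:53 on June 20

Convert departure to UTC: 15:00 − 3:30 = 11:30 UTC on Jun 19.
Add 8 hours 18 minutes leg 1 → 19:48 UTC.
Add 1 hour and 44 minutes layover in Muscat → 21:32 UTC.
Add 6 hours and 16 minutes leg 2 → 03:48 UTC (Jun 20).
Add 7 hours 25 minutes layover in Brisbane → 11:13 UTC.
Add 9 hours and 40 minutes leg 3 → 20:53 UTC.
Baghdad is UTC+3:00, so local arrival = 20:53 + 3:00 = 23:53 on Jun 20.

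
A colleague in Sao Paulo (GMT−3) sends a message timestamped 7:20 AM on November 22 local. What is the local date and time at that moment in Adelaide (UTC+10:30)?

8:50 PM on Nov 22

In UTC: 7:20 AM + 3:00 = 10:20 AM on Nov 22.
Adelaide is UTC+10:30: 10:20 AM + 10:30 = 8:50 PM on Nov 22.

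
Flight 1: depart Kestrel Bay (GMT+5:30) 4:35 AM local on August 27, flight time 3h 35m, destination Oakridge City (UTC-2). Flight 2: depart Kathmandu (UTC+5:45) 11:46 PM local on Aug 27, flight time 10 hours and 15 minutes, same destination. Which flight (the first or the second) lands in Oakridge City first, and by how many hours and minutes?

the first, by 25 hours 36 minutes

Flight 1 in UTC: 4:35 AM − 5:30 = 11:05 PM on Aug 26.
+3 hours 35 minutes → arrive 2:40 AM UTC on Aug 27.
Flight 2 in UTC: 11:46 PM − 5:45 = 6:01 PM on Aug 27.
+10 hours 15 minutes → arrive 4:16 AM UTC on Aug 28.
Flight 1 lands earlier by 25 hours 36 minutes.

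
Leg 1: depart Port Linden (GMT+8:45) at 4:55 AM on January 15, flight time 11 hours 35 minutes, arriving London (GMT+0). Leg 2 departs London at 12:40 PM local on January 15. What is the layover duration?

4 hours 55 minutes

Convert departure to UTC: 4:55 AM − 8:45 = 8:10 PM UTC on Jan 14.
Add 11 hours 35 minutes flight time → 7:45 AM UTC (Jan 15).
London is UTC+0, so local arrival is the same: 7:45 AM on Jan 15.
Layover = 12:40 PM − 7:45 AM = 4 hours 55 minutes.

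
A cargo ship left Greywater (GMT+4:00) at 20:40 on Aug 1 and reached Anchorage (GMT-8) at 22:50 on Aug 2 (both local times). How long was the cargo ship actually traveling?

38 hours 10 minutes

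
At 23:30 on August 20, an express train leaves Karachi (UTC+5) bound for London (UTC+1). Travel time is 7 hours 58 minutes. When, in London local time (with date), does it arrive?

London is 4:00 behind Karachi.
After 7 hours and 58 minutes it is 07:28 (Aug 21) in Karachi.
Shift by the zone difference: 07:28 − 4:00 = 03:28 on Aug 21 in London.

03:28 on Aug 21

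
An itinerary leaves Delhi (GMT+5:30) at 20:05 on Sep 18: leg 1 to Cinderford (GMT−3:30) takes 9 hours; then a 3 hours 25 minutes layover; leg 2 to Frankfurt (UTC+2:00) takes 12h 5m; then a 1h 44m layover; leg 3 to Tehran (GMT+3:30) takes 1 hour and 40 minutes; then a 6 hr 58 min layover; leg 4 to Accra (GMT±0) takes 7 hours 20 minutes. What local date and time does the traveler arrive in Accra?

Convert departure to UTC: 20:05 − 5:30 = 14:35 UTC on Sep 18.
Add 9 hours leg 1 → 23:35 UTC.
Add 3 hours 25 minutes layover in Cinderford → 03:00 UTC (Sep 19).
Add 12 hours 5 minutes leg 2 → 15:05 UTC.
Add 1 hour 44 minutes layover in Frankfurt → 16:49 UTC.
Add 1 hour and 40 minutes leg 3 → 18:29 UTC.
Add 6 hours 58 minutes layover in Tehran → 01:27 UTC (Sep 20).
Add 7 hours and 20 minutes leg 4 → 08:47 UTC.
Accra is UTC+0, so local arrival is the same: 08:47 on Sep 20.

08:47 on September 20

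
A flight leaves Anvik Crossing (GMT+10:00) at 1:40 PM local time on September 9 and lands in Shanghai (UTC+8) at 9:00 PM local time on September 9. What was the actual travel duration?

Departure in UTC: 1:40 PM − 10:00 = 3:40 AM on Sep 9.
Arrival in UTC: 9:00 PM − 8:00 = 1:00 PM on Sep 9.
Elapsed = 1:00 PM − 3:40 AM = 9 hours 20 minutes.

9 hours 20 minutes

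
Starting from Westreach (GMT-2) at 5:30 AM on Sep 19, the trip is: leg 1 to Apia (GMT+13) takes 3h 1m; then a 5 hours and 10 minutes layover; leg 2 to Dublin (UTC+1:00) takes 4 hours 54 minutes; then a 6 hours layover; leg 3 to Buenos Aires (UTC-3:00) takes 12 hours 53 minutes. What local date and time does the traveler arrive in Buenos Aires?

12:28 PM on September 20

Convert departure to UTC: 5:30 AM + 2:00 = 7:30 AM UTC on Sep 19.
Add 3 hours 1 minute leg 1 → 10:31 AM UTC.
Add 5 hours 10 minutes layover in Apia → 3:41 PM UTC.
Add 4 hours and 54 minutes leg 2 → 8:35 PM UTC.
Add 6 hours layover in Dublin → 2:35 AM UTC (Sep 20).
Add 12 hours 53 minutes leg 3 → 3:28 PM UTC.
Buenos Aires is UTC−3:00, so local arrival = 3:28 PM − 3:00 = 12:28 PM on Sep 20.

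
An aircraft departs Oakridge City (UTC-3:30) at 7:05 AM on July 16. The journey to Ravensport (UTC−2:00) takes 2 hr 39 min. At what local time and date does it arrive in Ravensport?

Convert departure to UTC: 7:05 AM + 3:30 = 10:35 AM UTC on Jul 16.
Add 2 hours 39 minutes travel time → 1:14 PM UTC.
Ravensport is UTC−2:00, so local arrival = 1:14 PM − 2:00 = 11:14 AM on Jul 16.

11:14 AM on Jul 16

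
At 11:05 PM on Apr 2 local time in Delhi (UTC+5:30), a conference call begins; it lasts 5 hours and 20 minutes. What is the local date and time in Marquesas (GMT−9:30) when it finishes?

1:25 PM on Apr 2

Convert start to UTC: 11:05 PM − 5:30 = 5:35 PM UTC on Apr 2.
Add 5 hours 20 minutes duration → 10:55 PM UTC.
Marquesas is UTC−9:30, so local end time = 10:55 PM − 9:30 = 1:25 PM on Apr 2.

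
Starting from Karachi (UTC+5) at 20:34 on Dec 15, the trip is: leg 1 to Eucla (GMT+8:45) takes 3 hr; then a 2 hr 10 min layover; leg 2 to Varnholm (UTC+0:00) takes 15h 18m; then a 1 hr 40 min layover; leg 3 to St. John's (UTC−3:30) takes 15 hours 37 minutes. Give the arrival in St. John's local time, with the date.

01:49 on December 17

Convert departure to UTC: 20:34 − 5:00 = 15:34 UTC on Dec 15.
Add 3 hours leg 1 → 18:34 UTC.
Add 2 hours and 10 minutes layover in Eucla → 20:44 UTC.
Add 15 hours and 18 minutes leg 2 → 12:02 UTC (Dec 16).
Add 1 hour 40 minutes layover in Varnholm → 13:42 UTC.
Add 15 hours 37 minutes leg 3 → 05:19 UTC (Dec 17).
St. John's is UTC−3:30, so local arrival = 05:19 − 3:30 = 01:49 on Dec 17.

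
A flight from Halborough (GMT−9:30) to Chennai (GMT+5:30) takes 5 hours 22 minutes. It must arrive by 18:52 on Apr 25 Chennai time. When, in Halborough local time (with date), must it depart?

Target arrival in UTC: 18:52 − 5:30 = 13:22 on Apr 25.
Subtract 5 hours 22 minutes → departure 08:00 UTC on Apr 25.
Halborough is UTC−9:30: 08:00 − 9:30 = 22:30 on Apr 24.

22:30 on April 24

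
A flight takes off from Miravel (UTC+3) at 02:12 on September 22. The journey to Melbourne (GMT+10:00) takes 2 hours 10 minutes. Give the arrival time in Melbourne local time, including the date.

11:22 on September 22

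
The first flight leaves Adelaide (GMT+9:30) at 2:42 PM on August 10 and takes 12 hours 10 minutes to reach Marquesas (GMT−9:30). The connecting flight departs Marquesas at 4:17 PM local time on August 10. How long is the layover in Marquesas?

Convert departure to UTC: 2:42 PM − 9:30 = 5:12 AM UTC on Aug 10.
Add 12 hours and 10 minutes flight time → 5:22 PM UTC.
Marquesas is UTC−9:30, so local arrival = 5:22 PM − 9:30 = 7:52 AM on Aug 10.
Layover = 4:17 PM − 7:52 AM = 8 hours 25 minutes.

8 hours 25 minutes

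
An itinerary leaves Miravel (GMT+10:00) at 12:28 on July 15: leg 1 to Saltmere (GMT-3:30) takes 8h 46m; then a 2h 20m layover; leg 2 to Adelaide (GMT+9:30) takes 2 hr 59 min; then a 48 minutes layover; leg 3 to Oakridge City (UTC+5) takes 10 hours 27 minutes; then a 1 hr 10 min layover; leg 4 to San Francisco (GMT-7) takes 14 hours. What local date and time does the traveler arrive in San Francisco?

Convert departure to UTC: 12:28 − 10:00 = 02:28 UTC on Jul 15.
Add 8 hours and 46 minutes leg 1 → 11:14 UTC.
Add 2 hours and 20 minutes layover in Saltmere → 13:34 UTC.
Add 2 hours and 59 minutes leg 2 → 16:33 UTC.
Add 48 minutes layover in Adelaide → 17:21 UTC.
Add 10 hours 27 minutes leg 3 → 03:48 UTC (Jul 16).
Add 1 hour 10 minutes layover in Oakridge City → 04:58 UTC.
Add 14 hours leg 4 → 18:58 UTC.
San Francisco is UTC−7:00, so local arrival = 18:58 − 7:00 = 11:58 on Jul 16.

11:58 on July 16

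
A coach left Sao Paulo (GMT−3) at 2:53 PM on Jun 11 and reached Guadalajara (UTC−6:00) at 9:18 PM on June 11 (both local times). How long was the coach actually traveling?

Guadalajara is 3:00 behind Sao Paulo.
Clock-face elapsed time (ignoring zones) is 6 hours 25 minutes.
Actual elapsed = 6 hours 25 minutes + 3:00 = 9 hours 25 minutes.

9 hours 25 minutes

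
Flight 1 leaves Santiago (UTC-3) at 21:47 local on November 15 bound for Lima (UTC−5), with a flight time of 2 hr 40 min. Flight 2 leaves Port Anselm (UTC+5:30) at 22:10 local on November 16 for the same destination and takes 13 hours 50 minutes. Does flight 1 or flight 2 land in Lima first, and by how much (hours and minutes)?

Flight 1 in UTC: 21:47 + 3:00 = 00:47 on Nov 16.
+2 hours and 40 minutes → arrive 03:27 UTC on Nov 16.
Flight 2 in UTC: 22:10 − 5:30 = 16:40 on Nov 16.
+13 hours 50 minutes → arrive 06:30 UTC on Nov 17.
Flight 1 lands earlier by 27 hours 3 minutes.

the first, by 27 hours 3 minutes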